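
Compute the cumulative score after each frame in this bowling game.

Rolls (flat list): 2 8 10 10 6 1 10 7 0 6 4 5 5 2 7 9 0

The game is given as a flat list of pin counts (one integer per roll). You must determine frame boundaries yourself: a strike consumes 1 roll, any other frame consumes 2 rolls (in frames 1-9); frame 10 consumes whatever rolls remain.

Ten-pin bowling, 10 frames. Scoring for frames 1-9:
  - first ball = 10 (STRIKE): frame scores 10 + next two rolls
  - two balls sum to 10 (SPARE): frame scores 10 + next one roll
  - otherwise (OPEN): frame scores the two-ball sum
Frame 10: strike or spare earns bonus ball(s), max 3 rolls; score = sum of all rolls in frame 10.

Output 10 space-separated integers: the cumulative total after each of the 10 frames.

Frame 1: SPARE (2+8=10). 10 + next roll (10) = 20. Cumulative: 20
Frame 2: STRIKE. 10 + next two rolls (10+6) = 26. Cumulative: 46
Frame 3: STRIKE. 10 + next two rolls (6+1) = 17. Cumulative: 63
Frame 4: OPEN (6+1=7). Cumulative: 70
Frame 5: STRIKE. 10 + next two rolls (7+0) = 17. Cumulative: 87
Frame 6: OPEN (7+0=7). Cumulative: 94
Frame 7: SPARE (6+4=10). 10 + next roll (5) = 15. Cumulative: 109
Frame 8: SPARE (5+5=10). 10 + next roll (2) = 12. Cumulative: 121
Frame 9: OPEN (2+7=9). Cumulative: 130
Frame 10: OPEN. Sum of all frame-10 rolls (9+0) = 9. Cumulative: 139

Answer: 20 46 63 70 87 94 109 121 130 139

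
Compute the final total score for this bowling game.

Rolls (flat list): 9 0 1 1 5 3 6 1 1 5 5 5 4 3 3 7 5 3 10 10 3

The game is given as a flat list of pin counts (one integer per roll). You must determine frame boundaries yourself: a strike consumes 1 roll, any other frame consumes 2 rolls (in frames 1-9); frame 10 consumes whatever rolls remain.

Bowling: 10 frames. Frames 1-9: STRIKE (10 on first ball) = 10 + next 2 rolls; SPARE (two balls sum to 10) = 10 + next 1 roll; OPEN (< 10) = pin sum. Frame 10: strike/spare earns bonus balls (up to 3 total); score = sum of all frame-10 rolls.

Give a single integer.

Answer: 99

Derivation:
Frame 1: OPEN (9+0=9). Cumulative: 9
Frame 2: OPEN (1+1=2). Cumulative: 11
Frame 3: OPEN (5+3=8). Cumulative: 19
Frame 4: OPEN (6+1=7). Cumulative: 26
Frame 5: OPEN (1+5=6). Cumulative: 32
Frame 6: SPARE (5+5=10). 10 + next roll (4) = 14. Cumulative: 46
Frame 7: OPEN (4+3=7). Cumulative: 53
Frame 8: SPARE (3+7=10). 10 + next roll (5) = 15. Cumulative: 68
Frame 9: OPEN (5+3=8). Cumulative: 76
Frame 10: STRIKE. Sum of all frame-10 rolls (10+10+3) = 23. Cumulative: 99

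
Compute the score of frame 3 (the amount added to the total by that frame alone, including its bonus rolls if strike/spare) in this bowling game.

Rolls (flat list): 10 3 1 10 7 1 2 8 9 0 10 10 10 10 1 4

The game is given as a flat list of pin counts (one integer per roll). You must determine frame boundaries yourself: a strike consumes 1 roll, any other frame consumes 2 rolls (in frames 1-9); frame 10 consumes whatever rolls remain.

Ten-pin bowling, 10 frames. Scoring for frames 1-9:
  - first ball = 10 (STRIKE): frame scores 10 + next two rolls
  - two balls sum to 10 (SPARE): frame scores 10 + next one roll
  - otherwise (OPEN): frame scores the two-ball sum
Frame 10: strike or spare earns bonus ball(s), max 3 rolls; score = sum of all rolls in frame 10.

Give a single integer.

Frame 1: STRIKE. 10 + next two rolls (3+1) = 14. Cumulative: 14
Frame 2: OPEN (3+1=4). Cumulative: 18
Frame 3: STRIKE. 10 + next two rolls (7+1) = 18. Cumulative: 36
Frame 4: OPEN (7+1=8). Cumulative: 44
Frame 5: SPARE (2+8=10). 10 + next roll (9) = 19. Cumulative: 63

Answer: 18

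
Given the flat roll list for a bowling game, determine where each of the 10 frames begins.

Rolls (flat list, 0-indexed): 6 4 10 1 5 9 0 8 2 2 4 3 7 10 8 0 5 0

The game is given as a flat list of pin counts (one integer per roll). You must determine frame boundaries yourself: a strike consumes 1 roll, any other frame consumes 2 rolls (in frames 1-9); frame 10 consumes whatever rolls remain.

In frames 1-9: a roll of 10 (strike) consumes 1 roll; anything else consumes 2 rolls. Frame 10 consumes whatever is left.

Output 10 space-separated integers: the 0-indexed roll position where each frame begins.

Frame 1 starts at roll index 0: rolls=6,4 (sum=10), consumes 2 rolls
Frame 2 starts at roll index 2: roll=10 (strike), consumes 1 roll
Frame 3 starts at roll index 3: rolls=1,5 (sum=6), consumes 2 rolls
Frame 4 starts at roll index 5: rolls=9,0 (sum=9), consumes 2 rolls
Frame 5 starts at roll index 7: rolls=8,2 (sum=10), consumes 2 rolls
Frame 6 starts at roll index 9: rolls=2,4 (sum=6), consumes 2 rolls
Frame 7 starts at roll index 11: rolls=3,7 (sum=10), consumes 2 rolls
Frame 8 starts at roll index 13: roll=10 (strike), consumes 1 roll
Frame 9 starts at roll index 14: rolls=8,0 (sum=8), consumes 2 rolls
Frame 10 starts at roll index 16: 2 remaining rolls

Answer: 0 2 3 5 7 9 11 13 14 16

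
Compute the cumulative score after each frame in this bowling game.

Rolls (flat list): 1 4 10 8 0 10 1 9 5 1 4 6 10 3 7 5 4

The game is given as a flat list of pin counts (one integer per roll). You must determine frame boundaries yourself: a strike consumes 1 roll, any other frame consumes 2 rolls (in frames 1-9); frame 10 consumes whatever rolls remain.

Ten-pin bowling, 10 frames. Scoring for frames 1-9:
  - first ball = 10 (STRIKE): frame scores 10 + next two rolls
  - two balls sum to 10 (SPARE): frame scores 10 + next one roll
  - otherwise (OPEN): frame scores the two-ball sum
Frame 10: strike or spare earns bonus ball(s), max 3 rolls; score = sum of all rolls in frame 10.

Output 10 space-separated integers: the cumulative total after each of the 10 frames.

Frame 1: OPEN (1+4=5). Cumulative: 5
Frame 2: STRIKE. 10 + next two rolls (8+0) = 18. Cumulative: 23
Frame 3: OPEN (8+0=8). Cumulative: 31
Frame 4: STRIKE. 10 + next two rolls (1+9) = 20. Cumulative: 51
Frame 5: SPARE (1+9=10). 10 + next roll (5) = 15. Cumulative: 66
Frame 6: OPEN (5+1=6). Cumulative: 72
Frame 7: SPARE (4+6=10). 10 + next roll (10) = 20. Cumulative: 92
Frame 8: STRIKE. 10 + next two rolls (3+7) = 20. Cumulative: 112
Frame 9: SPARE (3+7=10). 10 + next roll (5) = 15. Cumulative: 127
Frame 10: OPEN. Sum of all frame-10 rolls (5+4) = 9. Cumulative: 136

Answer: 5 23 31 51 66 72 92 112 127 136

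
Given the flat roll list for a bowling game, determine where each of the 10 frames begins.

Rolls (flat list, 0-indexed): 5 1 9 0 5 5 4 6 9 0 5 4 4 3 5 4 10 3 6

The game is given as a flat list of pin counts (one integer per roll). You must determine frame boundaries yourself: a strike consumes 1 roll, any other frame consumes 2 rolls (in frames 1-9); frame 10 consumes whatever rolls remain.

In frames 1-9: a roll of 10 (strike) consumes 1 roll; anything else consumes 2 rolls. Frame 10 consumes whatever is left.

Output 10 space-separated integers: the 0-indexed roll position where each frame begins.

Answer: 0 2 4 6 8 10 12 14 16 17

Derivation:
Frame 1 starts at roll index 0: rolls=5,1 (sum=6), consumes 2 rolls
Frame 2 starts at roll index 2: rolls=9,0 (sum=9), consumes 2 rolls
Frame 3 starts at roll index 4: rolls=5,5 (sum=10), consumes 2 rolls
Frame 4 starts at roll index 6: rolls=4,6 (sum=10), consumes 2 rolls
Frame 5 starts at roll index 8: rolls=9,0 (sum=9), consumes 2 rolls
Frame 6 starts at roll index 10: rolls=5,4 (sum=9), consumes 2 rolls
Frame 7 starts at roll index 12: rolls=4,3 (sum=7), consumes 2 rolls
Frame 8 starts at roll index 14: rolls=5,4 (sum=9), consumes 2 rolls
Frame 9 starts at roll index 16: roll=10 (strike), consumes 1 roll
Frame 10 starts at roll index 17: 2 remaining rolls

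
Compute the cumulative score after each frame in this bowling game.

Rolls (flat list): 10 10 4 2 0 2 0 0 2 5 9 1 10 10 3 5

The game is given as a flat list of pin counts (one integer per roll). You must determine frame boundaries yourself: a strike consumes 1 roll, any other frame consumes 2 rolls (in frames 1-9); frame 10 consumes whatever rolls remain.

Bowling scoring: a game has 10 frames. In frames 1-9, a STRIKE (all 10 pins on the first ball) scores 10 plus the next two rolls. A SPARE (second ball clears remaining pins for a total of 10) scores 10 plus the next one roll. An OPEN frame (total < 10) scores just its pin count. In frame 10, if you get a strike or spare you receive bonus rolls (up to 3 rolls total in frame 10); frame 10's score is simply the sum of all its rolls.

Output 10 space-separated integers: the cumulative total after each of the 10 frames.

Frame 1: STRIKE. 10 + next two rolls (10+4) = 24. Cumulative: 24
Frame 2: STRIKE. 10 + next two rolls (4+2) = 16. Cumulative: 40
Frame 3: OPEN (4+2=6). Cumulative: 46
Frame 4: OPEN (0+2=2). Cumulative: 48
Frame 5: OPEN (0+0=0). Cumulative: 48
Frame 6: OPEN (2+5=7). Cumulative: 55
Frame 7: SPARE (9+1=10). 10 + next roll (10) = 20. Cumulative: 75
Frame 8: STRIKE. 10 + next two rolls (10+3) = 23. Cumulative: 98
Frame 9: STRIKE. 10 + next two rolls (3+5) = 18. Cumulative: 116
Frame 10: OPEN. Sum of all frame-10 rolls (3+5) = 8. Cumulative: 124

Answer: 24 40 46 48 48 55 75 98 116 124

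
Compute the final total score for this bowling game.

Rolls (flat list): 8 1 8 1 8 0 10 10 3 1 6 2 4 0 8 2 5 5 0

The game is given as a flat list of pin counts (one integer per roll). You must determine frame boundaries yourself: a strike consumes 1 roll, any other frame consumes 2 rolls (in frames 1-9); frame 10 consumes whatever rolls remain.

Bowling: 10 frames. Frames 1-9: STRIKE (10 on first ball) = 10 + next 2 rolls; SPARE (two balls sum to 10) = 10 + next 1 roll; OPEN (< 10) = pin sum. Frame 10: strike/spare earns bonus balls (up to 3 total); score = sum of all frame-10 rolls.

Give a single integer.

Answer: 104

Derivation:
Frame 1: OPEN (8+1=9). Cumulative: 9
Frame 2: OPEN (8+1=9). Cumulative: 18
Frame 3: OPEN (8+0=8). Cumulative: 26
Frame 4: STRIKE. 10 + next two rolls (10+3) = 23. Cumulative: 49
Frame 5: STRIKE. 10 + next two rolls (3+1) = 14. Cumulative: 63
Frame 6: OPEN (3+1=4). Cumulative: 67
Frame 7: OPEN (6+2=8). Cumulative: 75
Frame 8: OPEN (4+0=4). Cumulative: 79
Frame 9: SPARE (8+2=10). 10 + next roll (5) = 15. Cumulative: 94
Frame 10: SPARE. Sum of all frame-10 rolls (5+5+0) = 10. Cumulative: 104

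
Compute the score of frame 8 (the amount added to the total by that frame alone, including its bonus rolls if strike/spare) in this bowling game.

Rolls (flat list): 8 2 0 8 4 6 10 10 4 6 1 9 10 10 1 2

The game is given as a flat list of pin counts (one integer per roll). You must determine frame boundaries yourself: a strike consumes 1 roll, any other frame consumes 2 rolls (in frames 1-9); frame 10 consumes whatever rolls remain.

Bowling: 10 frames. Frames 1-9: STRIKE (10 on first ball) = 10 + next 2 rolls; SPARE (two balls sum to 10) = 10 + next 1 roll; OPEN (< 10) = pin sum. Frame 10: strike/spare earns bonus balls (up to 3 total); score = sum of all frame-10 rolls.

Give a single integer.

Answer: 21

Derivation:
Frame 1: SPARE (8+2=10). 10 + next roll (0) = 10. Cumulative: 10
Frame 2: OPEN (0+8=8). Cumulative: 18
Frame 3: SPARE (4+6=10). 10 + next roll (10) = 20. Cumulative: 38
Frame 4: STRIKE. 10 + next two rolls (10+4) = 24. Cumulative: 62
Frame 5: STRIKE. 10 + next two rolls (4+6) = 20. Cumulative: 82
Frame 6: SPARE (4+6=10). 10 + next roll (1) = 11. Cumulative: 93
Frame 7: SPARE (1+9=10). 10 + next roll (10) = 20. Cumulative: 113
Frame 8: STRIKE. 10 + next two rolls (10+1) = 21. Cumulative: 134
Frame 9: STRIKE. 10 + next two rolls (1+2) = 13. Cumulative: 147
Frame 10: OPEN. Sum of all frame-10 rolls (1+2) = 3. Cumulative: 150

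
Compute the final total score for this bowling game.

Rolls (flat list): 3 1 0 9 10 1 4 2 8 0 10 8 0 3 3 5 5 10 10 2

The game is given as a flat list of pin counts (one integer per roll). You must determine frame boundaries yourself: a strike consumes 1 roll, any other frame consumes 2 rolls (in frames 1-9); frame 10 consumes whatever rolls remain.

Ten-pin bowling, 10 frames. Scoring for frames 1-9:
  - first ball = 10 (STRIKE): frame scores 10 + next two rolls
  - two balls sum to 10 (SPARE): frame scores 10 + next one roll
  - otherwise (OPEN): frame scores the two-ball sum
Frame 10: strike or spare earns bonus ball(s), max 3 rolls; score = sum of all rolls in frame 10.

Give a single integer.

Frame 1: OPEN (3+1=4). Cumulative: 4
Frame 2: OPEN (0+9=9). Cumulative: 13
Frame 3: STRIKE. 10 + next two rolls (1+4) = 15. Cumulative: 28
Frame 4: OPEN (1+4=5). Cumulative: 33
Frame 5: SPARE (2+8=10). 10 + next roll (0) = 10. Cumulative: 43
Frame 6: SPARE (0+10=10). 10 + next roll (8) = 18. Cumulative: 61
Frame 7: OPEN (8+0=8). Cumulative: 69
Frame 8: OPEN (3+3=6). Cumulative: 75
Frame 9: SPARE (5+5=10). 10 + next roll (10) = 20. Cumulative: 95
Frame 10: STRIKE. Sum of all frame-10 rolls (10+10+2) = 22. Cumulative: 117

Answer: 117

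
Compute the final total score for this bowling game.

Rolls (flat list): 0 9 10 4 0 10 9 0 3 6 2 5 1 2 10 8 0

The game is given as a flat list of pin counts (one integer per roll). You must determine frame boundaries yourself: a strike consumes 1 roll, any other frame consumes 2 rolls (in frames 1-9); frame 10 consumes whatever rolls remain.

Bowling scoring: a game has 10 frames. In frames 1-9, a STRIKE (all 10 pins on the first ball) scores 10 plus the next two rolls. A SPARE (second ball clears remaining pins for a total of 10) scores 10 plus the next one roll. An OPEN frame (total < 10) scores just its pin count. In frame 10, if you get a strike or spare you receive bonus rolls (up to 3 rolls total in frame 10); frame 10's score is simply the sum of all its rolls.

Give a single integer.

Answer: 100

Derivation:
Frame 1: OPEN (0+9=9). Cumulative: 9
Frame 2: STRIKE. 10 + next two rolls (4+0) = 14. Cumulative: 23
Frame 3: OPEN (4+0=4). Cumulative: 27
Frame 4: STRIKE. 10 + next two rolls (9+0) = 19. Cumulative: 46
Frame 5: OPEN (9+0=9). Cumulative: 55
Frame 6: OPEN (3+6=9). Cumulative: 64
Frame 7: OPEN (2+5=7). Cumulative: 71
Frame 8: OPEN (1+2=3). Cumulative: 74
Frame 9: STRIKE. 10 + next two rolls (8+0) = 18. Cumulative: 92
Frame 10: OPEN. Sum of all frame-10 rolls (8+0) = 8. Cumulative: 100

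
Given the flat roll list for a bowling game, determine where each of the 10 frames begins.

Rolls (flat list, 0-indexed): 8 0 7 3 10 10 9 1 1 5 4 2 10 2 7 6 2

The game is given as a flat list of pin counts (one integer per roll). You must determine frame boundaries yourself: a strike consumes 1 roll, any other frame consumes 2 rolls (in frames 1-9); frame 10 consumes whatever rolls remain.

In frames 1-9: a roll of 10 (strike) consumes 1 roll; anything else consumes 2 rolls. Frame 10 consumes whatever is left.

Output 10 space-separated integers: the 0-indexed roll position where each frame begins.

Frame 1 starts at roll index 0: rolls=8,0 (sum=8), consumes 2 rolls
Frame 2 starts at roll index 2: rolls=7,3 (sum=10), consumes 2 rolls
Frame 3 starts at roll index 4: roll=10 (strike), consumes 1 roll
Frame 4 starts at roll index 5: roll=10 (strike), consumes 1 roll
Frame 5 starts at roll index 6: rolls=9,1 (sum=10), consumes 2 rolls
Frame 6 starts at roll index 8: rolls=1,5 (sum=6), consumes 2 rolls
Frame 7 starts at roll index 10: rolls=4,2 (sum=6), consumes 2 rolls
Frame 8 starts at roll index 12: roll=10 (strike), consumes 1 roll
Frame 9 starts at roll index 13: rolls=2,7 (sum=9), consumes 2 rolls
Frame 10 starts at roll index 15: 2 remaining rolls

Answer: 0 2 4 5 6 8 10 12 13 15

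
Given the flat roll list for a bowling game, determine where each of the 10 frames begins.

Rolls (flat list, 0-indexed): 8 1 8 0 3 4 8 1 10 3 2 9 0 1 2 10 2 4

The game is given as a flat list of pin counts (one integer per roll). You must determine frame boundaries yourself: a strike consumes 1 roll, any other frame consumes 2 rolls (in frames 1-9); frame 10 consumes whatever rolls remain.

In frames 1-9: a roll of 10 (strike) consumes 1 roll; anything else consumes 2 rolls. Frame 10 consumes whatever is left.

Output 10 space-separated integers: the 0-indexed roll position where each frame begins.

Answer: 0 2 4 6 8 9 11 13 15 16

Derivation:
Frame 1 starts at roll index 0: rolls=8,1 (sum=9), consumes 2 rolls
Frame 2 starts at roll index 2: rolls=8,0 (sum=8), consumes 2 rolls
Frame 3 starts at roll index 4: rolls=3,4 (sum=7), consumes 2 rolls
Frame 4 starts at roll index 6: rolls=8,1 (sum=9), consumes 2 rolls
Frame 5 starts at roll index 8: roll=10 (strike), consumes 1 roll
Frame 6 starts at roll index 9: rolls=3,2 (sum=5), consumes 2 rolls
Frame 7 starts at roll index 11: rolls=9,0 (sum=9), consumes 2 rolls
Frame 8 starts at roll index 13: rolls=1,2 (sum=3), consumes 2 rolls
Frame 9 starts at roll index 15: roll=10 (strike), consumes 1 roll
Frame 10 starts at roll index 16: 2 remaining rolls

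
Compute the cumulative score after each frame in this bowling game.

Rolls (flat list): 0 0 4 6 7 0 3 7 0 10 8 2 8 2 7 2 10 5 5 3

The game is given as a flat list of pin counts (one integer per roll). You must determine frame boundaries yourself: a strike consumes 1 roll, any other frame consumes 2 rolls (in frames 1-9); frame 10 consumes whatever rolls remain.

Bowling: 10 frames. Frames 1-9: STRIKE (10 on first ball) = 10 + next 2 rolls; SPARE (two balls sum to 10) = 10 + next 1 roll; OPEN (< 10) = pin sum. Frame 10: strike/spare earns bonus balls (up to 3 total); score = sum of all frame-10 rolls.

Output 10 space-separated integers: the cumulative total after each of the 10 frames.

Frame 1: OPEN (0+0=0). Cumulative: 0
Frame 2: SPARE (4+6=10). 10 + next roll (7) = 17. Cumulative: 17
Frame 3: OPEN (7+0=7). Cumulative: 24
Frame 4: SPARE (3+7=10). 10 + next roll (0) = 10. Cumulative: 34
Frame 5: SPARE (0+10=10). 10 + next roll (8) = 18. Cumulative: 52
Frame 6: SPARE (8+2=10). 10 + next roll (8) = 18. Cumulative: 70
Frame 7: SPARE (8+2=10). 10 + next roll (7) = 17. Cumulative: 87
Frame 8: OPEN (7+2=9). Cumulative: 96
Frame 9: STRIKE. 10 + next two rolls (5+5) = 20. Cumulative: 116
Frame 10: SPARE. Sum of all frame-10 rolls (5+5+3) = 13. Cumulative: 129

Answer: 0 17 24 34 52 70 87 96 116 129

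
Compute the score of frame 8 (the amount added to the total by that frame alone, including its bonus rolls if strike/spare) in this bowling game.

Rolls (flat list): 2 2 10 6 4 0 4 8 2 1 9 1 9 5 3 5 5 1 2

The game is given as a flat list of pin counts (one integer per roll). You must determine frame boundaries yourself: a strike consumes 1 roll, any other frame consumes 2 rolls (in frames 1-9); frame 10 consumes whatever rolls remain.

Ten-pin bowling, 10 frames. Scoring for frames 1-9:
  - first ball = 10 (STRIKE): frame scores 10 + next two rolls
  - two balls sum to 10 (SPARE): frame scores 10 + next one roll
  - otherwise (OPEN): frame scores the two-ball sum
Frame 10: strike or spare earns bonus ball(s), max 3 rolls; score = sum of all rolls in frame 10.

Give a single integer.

Answer: 8

Derivation:
Frame 1: OPEN (2+2=4). Cumulative: 4
Frame 2: STRIKE. 10 + next two rolls (6+4) = 20. Cumulative: 24
Frame 3: SPARE (6+4=10). 10 + next roll (0) = 10. Cumulative: 34
Frame 4: OPEN (0+4=4). Cumulative: 38
Frame 5: SPARE (8+2=10). 10 + next roll (1) = 11. Cumulative: 49
Frame 6: SPARE (1+9=10). 10 + next roll (1) = 11. Cumulative: 60
Frame 7: SPARE (1+9=10). 10 + next roll (5) = 15. Cumulative: 75
Frame 8: OPEN (5+3=8). Cumulative: 83
Frame 9: SPARE (5+5=10). 10 + next roll (1) = 11. Cumulative: 94
Frame 10: OPEN. Sum of all frame-10 rolls (1+2) = 3. Cumulative: 97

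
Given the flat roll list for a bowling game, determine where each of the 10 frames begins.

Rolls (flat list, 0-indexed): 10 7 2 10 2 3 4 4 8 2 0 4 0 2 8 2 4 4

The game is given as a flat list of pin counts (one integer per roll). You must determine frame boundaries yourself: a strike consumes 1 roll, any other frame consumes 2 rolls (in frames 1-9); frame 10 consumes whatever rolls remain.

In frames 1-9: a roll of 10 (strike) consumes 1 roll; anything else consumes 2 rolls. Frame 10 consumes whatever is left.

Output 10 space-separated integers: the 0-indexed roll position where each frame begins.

Frame 1 starts at roll index 0: roll=10 (strike), consumes 1 roll
Frame 2 starts at roll index 1: rolls=7,2 (sum=9), consumes 2 rolls
Frame 3 starts at roll index 3: roll=10 (strike), consumes 1 roll
Frame 4 starts at roll index 4: rolls=2,3 (sum=5), consumes 2 rolls
Frame 5 starts at roll index 6: rolls=4,4 (sum=8), consumes 2 rolls
Frame 6 starts at roll index 8: rolls=8,2 (sum=10), consumes 2 rolls
Frame 7 starts at roll index 10: rolls=0,4 (sum=4), consumes 2 rolls
Frame 8 starts at roll index 12: rolls=0,2 (sum=2), consumes 2 rolls
Frame 9 starts at roll index 14: rolls=8,2 (sum=10), consumes 2 rolls
Frame 10 starts at roll index 16: 2 remaining rolls

Answer: 0 1 3 4 6 8 10 12 14 16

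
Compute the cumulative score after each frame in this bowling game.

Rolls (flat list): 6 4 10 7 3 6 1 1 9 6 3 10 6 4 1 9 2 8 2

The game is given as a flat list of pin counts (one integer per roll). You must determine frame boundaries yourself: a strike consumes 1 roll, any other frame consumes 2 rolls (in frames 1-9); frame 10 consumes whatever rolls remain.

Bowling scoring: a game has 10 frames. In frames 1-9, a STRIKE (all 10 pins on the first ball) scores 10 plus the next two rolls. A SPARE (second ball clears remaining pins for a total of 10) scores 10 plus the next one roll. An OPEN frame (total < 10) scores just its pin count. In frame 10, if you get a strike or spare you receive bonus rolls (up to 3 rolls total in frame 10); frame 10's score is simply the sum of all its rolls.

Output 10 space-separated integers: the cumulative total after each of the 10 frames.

Frame 1: SPARE (6+4=10). 10 + next roll (10) = 20. Cumulative: 20
Frame 2: STRIKE. 10 + next two rolls (7+3) = 20. Cumulative: 40
Frame 3: SPARE (7+3=10). 10 + next roll (6) = 16. Cumulative: 56
Frame 4: OPEN (6+1=7). Cumulative: 63
Frame 5: SPARE (1+9=10). 10 + next roll (6) = 16. Cumulative: 79
Frame 6: OPEN (6+3=9). Cumulative: 88
Frame 7: STRIKE. 10 + next two rolls (6+4) = 20. Cumulative: 108
Frame 8: SPARE (6+4=10). 10 + next roll (1) = 11. Cumulative: 119
Frame 9: SPARE (1+9=10). 10 + next roll (2) = 12. Cumulative: 131
Frame 10: SPARE. Sum of all frame-10 rolls (2+8+2) = 12. Cumulative: 143

Answer: 20 40 56 63 79 88 108 119 131 143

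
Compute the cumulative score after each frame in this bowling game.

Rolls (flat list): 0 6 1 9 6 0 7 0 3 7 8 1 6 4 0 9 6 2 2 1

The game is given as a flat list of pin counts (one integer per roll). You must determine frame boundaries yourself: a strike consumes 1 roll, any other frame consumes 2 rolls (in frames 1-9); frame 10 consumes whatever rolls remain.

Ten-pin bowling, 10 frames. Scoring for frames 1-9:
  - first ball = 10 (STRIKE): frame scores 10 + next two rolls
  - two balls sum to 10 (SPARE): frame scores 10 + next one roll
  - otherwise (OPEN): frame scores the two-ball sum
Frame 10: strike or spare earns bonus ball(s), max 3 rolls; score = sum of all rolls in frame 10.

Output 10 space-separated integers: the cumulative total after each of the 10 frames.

Frame 1: OPEN (0+6=6). Cumulative: 6
Frame 2: SPARE (1+9=10). 10 + next roll (6) = 16. Cumulative: 22
Frame 3: OPEN (6+0=6). Cumulative: 28
Frame 4: OPEN (7+0=7). Cumulative: 35
Frame 5: SPARE (3+7=10). 10 + next roll (8) = 18. Cumulative: 53
Frame 6: OPEN (8+1=9). Cumulative: 62
Frame 7: SPARE (6+4=10). 10 + next roll (0) = 10. Cumulative: 72
Frame 8: OPEN (0+9=9). Cumulative: 81
Frame 9: OPEN (6+2=8). Cumulative: 89
Frame 10: OPEN. Sum of all frame-10 rolls (2+1) = 3. Cumulative: 92

Answer: 6 22 28 35 53 62 72 81 89 92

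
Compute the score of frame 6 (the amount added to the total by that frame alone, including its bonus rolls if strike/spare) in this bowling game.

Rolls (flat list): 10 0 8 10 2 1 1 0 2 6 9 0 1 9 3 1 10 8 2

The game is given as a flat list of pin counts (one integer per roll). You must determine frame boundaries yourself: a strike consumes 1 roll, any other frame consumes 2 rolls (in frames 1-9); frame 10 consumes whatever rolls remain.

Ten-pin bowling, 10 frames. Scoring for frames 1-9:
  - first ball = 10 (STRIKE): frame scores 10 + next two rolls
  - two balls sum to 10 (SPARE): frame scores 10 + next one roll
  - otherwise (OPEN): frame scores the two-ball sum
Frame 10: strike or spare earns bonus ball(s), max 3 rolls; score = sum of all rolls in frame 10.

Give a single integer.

Frame 1: STRIKE. 10 + next two rolls (0+8) = 18. Cumulative: 18
Frame 2: OPEN (0+8=8). Cumulative: 26
Frame 3: STRIKE. 10 + next two rolls (2+1) = 13. Cumulative: 39
Frame 4: OPEN (2+1=3). Cumulative: 42
Frame 5: OPEN (1+0=1). Cumulative: 43
Frame 6: OPEN (2+6=8). Cumulative: 51
Frame 7: OPEN (9+0=9). Cumulative: 60
Frame 8: SPARE (1+9=10). 10 + next roll (3) = 13. Cumulative: 73

Answer: 8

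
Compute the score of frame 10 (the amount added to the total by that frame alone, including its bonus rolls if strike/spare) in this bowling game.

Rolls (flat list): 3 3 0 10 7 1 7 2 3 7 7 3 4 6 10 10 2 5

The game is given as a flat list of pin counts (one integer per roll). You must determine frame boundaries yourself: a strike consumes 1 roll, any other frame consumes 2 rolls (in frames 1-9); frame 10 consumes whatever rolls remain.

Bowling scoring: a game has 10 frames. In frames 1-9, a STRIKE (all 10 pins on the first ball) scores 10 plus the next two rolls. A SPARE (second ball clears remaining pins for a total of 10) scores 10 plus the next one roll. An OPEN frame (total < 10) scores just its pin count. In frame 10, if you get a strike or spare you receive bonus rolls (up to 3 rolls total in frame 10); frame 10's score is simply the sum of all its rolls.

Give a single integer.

Frame 1: OPEN (3+3=6). Cumulative: 6
Frame 2: SPARE (0+10=10). 10 + next roll (7) = 17. Cumulative: 23
Frame 3: OPEN (7+1=8). Cumulative: 31
Frame 4: OPEN (7+2=9). Cumulative: 40
Frame 5: SPARE (3+7=10). 10 + next roll (7) = 17. Cumulative: 57
Frame 6: SPARE (7+3=10). 10 + next roll (4) = 14. Cumulative: 71
Frame 7: SPARE (4+6=10). 10 + next roll (10) = 20. Cumulative: 91
Frame 8: STRIKE. 10 + next two rolls (10+2) = 22. Cumulative: 113
Frame 9: STRIKE. 10 + next two rolls (2+5) = 17. Cumulative: 130
Frame 10: OPEN. Sum of all frame-10 rolls (2+5) = 7. Cumulative: 137

Answer: 7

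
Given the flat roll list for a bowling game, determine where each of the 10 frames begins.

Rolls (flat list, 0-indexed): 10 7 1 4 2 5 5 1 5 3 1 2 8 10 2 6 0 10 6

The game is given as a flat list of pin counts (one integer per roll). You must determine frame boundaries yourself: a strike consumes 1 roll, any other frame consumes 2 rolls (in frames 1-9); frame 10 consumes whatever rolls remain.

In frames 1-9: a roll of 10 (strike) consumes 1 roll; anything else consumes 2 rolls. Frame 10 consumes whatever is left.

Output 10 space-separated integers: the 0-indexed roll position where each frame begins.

Frame 1 starts at roll index 0: roll=10 (strike), consumes 1 roll
Frame 2 starts at roll index 1: rolls=7,1 (sum=8), consumes 2 rolls
Frame 3 starts at roll index 3: rolls=4,2 (sum=6), consumes 2 rolls
Frame 4 starts at roll index 5: rolls=5,5 (sum=10), consumes 2 rolls
Frame 5 starts at roll index 7: rolls=1,5 (sum=6), consumes 2 rolls
Frame 6 starts at roll index 9: rolls=3,1 (sum=4), consumes 2 rolls
Frame 7 starts at roll index 11: rolls=2,8 (sum=10), consumes 2 rolls
Frame 8 starts at roll index 13: roll=10 (strike), consumes 1 roll
Frame 9 starts at roll index 14: rolls=2,6 (sum=8), consumes 2 rolls
Frame 10 starts at roll index 16: 3 remaining rolls

Answer: 0 1 3 5 7 9 11 13 14 16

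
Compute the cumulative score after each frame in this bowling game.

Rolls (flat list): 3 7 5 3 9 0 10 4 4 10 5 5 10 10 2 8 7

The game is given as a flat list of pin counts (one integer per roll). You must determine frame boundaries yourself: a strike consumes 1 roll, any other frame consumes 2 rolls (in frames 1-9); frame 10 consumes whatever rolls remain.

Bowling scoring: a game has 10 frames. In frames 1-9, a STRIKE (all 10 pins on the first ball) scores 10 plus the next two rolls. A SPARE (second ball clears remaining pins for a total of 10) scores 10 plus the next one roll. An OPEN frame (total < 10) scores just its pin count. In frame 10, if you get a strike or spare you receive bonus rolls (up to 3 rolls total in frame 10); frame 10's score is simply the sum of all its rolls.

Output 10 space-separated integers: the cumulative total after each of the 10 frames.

Frame 1: SPARE (3+7=10). 10 + next roll (5) = 15. Cumulative: 15
Frame 2: OPEN (5+3=8). Cumulative: 23
Frame 3: OPEN (9+0=9). Cumulative: 32
Frame 4: STRIKE. 10 + next two rolls (4+4) = 18. Cumulative: 50
Frame 5: OPEN (4+4=8). Cumulative: 58
Frame 6: STRIKE. 10 + next two rolls (5+5) = 20. Cumulative: 78
Frame 7: SPARE (5+5=10). 10 + next roll (10) = 20. Cumulative: 98
Frame 8: STRIKE. 10 + next two rolls (10+2) = 22. Cumulative: 120
Frame 9: STRIKE. 10 + next two rolls (2+8) = 20. Cumulative: 140
Frame 10: SPARE. Sum of all frame-10 rolls (2+8+7) = 17. Cumulative: 157

Answer: 15 23 32 50 58 78 98 120 140 157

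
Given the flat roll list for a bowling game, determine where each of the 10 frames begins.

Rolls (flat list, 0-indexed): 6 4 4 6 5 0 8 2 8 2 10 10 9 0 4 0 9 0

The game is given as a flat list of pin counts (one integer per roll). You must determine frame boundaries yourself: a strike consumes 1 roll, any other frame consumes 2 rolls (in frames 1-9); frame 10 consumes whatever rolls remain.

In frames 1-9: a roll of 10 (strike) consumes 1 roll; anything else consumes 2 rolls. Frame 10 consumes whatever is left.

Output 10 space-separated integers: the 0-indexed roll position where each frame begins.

Frame 1 starts at roll index 0: rolls=6,4 (sum=10), consumes 2 rolls
Frame 2 starts at roll index 2: rolls=4,6 (sum=10), consumes 2 rolls
Frame 3 starts at roll index 4: rolls=5,0 (sum=5), consumes 2 rolls
Frame 4 starts at roll index 6: rolls=8,2 (sum=10), consumes 2 rolls
Frame 5 starts at roll index 8: rolls=8,2 (sum=10), consumes 2 rolls
Frame 6 starts at roll index 10: roll=10 (strike), consumes 1 roll
Frame 7 starts at roll index 11: roll=10 (strike), consumes 1 roll
Frame 8 starts at roll index 12: rolls=9,0 (sum=9), consumes 2 rolls
Frame 9 starts at roll index 14: rolls=4,0 (sum=4), consumes 2 rolls
Frame 10 starts at roll index 16: 2 remaining rolls

Answer: 0 2 4 6 8 10 11 12 14 16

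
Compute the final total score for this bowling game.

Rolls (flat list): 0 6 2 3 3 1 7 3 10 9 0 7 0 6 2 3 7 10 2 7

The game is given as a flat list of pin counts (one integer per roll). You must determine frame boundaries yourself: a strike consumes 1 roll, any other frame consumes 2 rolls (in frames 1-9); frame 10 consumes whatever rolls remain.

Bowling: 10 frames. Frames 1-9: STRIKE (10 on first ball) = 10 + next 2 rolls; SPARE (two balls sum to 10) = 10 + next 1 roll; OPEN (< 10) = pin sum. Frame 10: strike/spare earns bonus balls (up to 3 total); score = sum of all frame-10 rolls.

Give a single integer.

Answer: 117

Derivation:
Frame 1: OPEN (0+6=6). Cumulative: 6
Frame 2: OPEN (2+3=5). Cumulative: 11
Frame 3: OPEN (3+1=4). Cumulative: 15
Frame 4: SPARE (7+3=10). 10 + next roll (10) = 20. Cumulative: 35
Frame 5: STRIKE. 10 + next two rolls (9+0) = 19. Cumulative: 54
Frame 6: OPEN (9+0=9). Cumulative: 63
Frame 7: OPEN (7+0=7). Cumulative: 70
Frame 8: OPEN (6+2=8). Cumulative: 78
Frame 9: SPARE (3+7=10). 10 + next roll (10) = 20. Cumulative: 98
Frame 10: STRIKE. Sum of all frame-10 rolls (10+2+7) = 19. Cumulative: 117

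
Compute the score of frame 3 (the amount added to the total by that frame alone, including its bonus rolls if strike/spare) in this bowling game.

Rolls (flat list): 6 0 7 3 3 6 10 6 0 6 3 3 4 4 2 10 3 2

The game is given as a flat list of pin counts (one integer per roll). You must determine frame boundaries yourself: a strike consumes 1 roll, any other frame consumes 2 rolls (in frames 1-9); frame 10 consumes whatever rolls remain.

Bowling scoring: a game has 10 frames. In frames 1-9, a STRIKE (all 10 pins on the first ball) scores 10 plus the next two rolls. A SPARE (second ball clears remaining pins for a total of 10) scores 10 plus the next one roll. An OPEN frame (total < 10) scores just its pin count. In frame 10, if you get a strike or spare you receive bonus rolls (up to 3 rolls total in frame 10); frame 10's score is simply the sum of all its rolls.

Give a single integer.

Frame 1: OPEN (6+0=6). Cumulative: 6
Frame 2: SPARE (7+3=10). 10 + next roll (3) = 13. Cumulative: 19
Frame 3: OPEN (3+6=9). Cumulative: 28
Frame 4: STRIKE. 10 + next two rolls (6+0) = 16. Cumulative: 44
Frame 5: OPEN (6+0=6). Cumulative: 50

Answer: 9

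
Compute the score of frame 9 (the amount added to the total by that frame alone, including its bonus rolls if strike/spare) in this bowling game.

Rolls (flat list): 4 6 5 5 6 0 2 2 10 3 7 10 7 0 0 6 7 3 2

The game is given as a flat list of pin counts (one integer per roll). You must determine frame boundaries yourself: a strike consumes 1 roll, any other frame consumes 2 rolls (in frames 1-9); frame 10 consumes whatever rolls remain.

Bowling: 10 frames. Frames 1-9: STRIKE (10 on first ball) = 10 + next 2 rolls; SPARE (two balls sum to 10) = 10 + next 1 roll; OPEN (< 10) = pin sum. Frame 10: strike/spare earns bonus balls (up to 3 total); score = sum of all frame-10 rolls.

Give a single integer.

Answer: 6

Derivation:
Frame 1: SPARE (4+6=10). 10 + next roll (5) = 15. Cumulative: 15
Frame 2: SPARE (5+5=10). 10 + next roll (6) = 16. Cumulative: 31
Frame 3: OPEN (6+0=6). Cumulative: 37
Frame 4: OPEN (2+2=4). Cumulative: 41
Frame 5: STRIKE. 10 + next two rolls (3+7) = 20. Cumulative: 61
Frame 6: SPARE (3+7=10). 10 + next roll (10) = 20. Cumulative: 81
Frame 7: STRIKE. 10 + next two rolls (7+0) = 17. Cumulative: 98
Frame 8: OPEN (7+0=7). Cumulative: 105
Frame 9: OPEN (0+6=6). Cumulative: 111
Frame 10: SPARE. Sum of all frame-10 rolls (7+3+2) = 12. Cumulative: 123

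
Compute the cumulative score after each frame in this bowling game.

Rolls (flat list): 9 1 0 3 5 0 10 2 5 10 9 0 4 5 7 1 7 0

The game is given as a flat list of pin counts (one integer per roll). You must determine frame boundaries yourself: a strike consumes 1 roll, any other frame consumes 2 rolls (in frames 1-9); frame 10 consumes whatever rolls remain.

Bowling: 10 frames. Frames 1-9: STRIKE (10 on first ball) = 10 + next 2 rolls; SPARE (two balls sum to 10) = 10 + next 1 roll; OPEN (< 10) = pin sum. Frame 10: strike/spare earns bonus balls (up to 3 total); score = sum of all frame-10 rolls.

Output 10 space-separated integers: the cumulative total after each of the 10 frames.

Frame 1: SPARE (9+1=10). 10 + next roll (0) = 10. Cumulative: 10
Frame 2: OPEN (0+3=3). Cumulative: 13
Frame 3: OPEN (5+0=5). Cumulative: 18
Frame 4: STRIKE. 10 + next two rolls (2+5) = 17. Cumulative: 35
Frame 5: OPEN (2+5=7). Cumulative: 42
Frame 6: STRIKE. 10 + next two rolls (9+0) = 19. Cumulative: 61
Frame 7: OPEN (9+0=9). Cumulative: 70
Frame 8: OPEN (4+5=9). Cumulative: 79
Frame 9: OPEN (7+1=8). Cumulative: 87
Frame 10: OPEN. Sum of all frame-10 rolls (7+0) = 7. Cumulative: 94

Answer: 10 13 18 35 42 61 70 79 87 94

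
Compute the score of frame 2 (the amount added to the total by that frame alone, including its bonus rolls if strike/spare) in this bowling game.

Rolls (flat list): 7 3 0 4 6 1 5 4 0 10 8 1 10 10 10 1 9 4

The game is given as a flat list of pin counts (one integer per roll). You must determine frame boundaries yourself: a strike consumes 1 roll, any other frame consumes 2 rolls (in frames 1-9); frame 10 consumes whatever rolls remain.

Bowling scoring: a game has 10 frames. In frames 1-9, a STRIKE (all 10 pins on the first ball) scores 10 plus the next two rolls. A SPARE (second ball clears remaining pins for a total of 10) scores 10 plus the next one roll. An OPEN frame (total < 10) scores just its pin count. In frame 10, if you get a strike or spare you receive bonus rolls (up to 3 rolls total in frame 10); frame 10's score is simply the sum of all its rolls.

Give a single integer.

Answer: 4

Derivation:
Frame 1: SPARE (7+3=10). 10 + next roll (0) = 10. Cumulative: 10
Frame 2: OPEN (0+4=4). Cumulative: 14
Frame 3: OPEN (6+1=7). Cumulative: 21
Frame 4: OPEN (5+4=9). Cumulative: 30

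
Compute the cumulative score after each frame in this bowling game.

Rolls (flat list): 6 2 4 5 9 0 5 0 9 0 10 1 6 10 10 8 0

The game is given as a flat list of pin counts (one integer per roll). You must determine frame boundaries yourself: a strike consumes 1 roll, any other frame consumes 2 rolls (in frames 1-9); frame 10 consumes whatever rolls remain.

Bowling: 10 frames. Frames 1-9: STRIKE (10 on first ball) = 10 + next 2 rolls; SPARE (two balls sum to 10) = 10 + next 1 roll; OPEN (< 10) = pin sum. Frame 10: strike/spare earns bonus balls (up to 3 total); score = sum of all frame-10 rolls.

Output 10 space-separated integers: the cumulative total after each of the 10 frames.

Answer: 8 17 26 31 40 57 64 92 110 118

Derivation:
Frame 1: OPEN (6+2=8). Cumulative: 8
Frame 2: OPEN (4+5=9). Cumulative: 17
Frame 3: OPEN (9+0=9). Cumulative: 26
Frame 4: OPEN (5+0=5). Cumulative: 31
Frame 5: OPEN (9+0=9). Cumulative: 40
Frame 6: STRIKE. 10 + next two rolls (1+6) = 17. Cumulative: 57
Frame 7: OPEN (1+6=7). Cumulative: 64
Frame 8: STRIKE. 10 + next two rolls (10+8) = 28. Cumulative: 92
Frame 9: STRIKE. 10 + next two rolls (8+0) = 18. Cumulative: 110
Frame 10: OPEN. Sum of all frame-10 rolls (8+0) = 8. Cumulative: 118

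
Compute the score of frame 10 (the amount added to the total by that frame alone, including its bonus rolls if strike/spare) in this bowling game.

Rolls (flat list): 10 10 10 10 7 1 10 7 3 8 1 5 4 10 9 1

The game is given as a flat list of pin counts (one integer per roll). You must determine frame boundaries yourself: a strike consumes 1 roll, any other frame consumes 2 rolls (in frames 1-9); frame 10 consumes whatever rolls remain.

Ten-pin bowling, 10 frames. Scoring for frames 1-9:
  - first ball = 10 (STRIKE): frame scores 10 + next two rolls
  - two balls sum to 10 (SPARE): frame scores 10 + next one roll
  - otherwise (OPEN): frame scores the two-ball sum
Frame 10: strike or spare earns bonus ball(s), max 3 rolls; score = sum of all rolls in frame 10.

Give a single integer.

Answer: 20

Derivation:
Frame 1: STRIKE. 10 + next two rolls (10+10) = 30. Cumulative: 30
Frame 2: STRIKE. 10 + next two rolls (10+10) = 30. Cumulative: 60
Frame 3: STRIKE. 10 + next two rolls (10+7) = 27. Cumulative: 87
Frame 4: STRIKE. 10 + next two rolls (7+1) = 18. Cumulative: 105
Frame 5: OPEN (7+1=8). Cumulative: 113
Frame 6: STRIKE. 10 + next two rolls (7+3) = 20. Cumulative: 133
Frame 7: SPARE (7+3=10). 10 + next roll (8) = 18. Cumulative: 151
Frame 8: OPEN (8+1=9). Cumulative: 160
Frame 9: OPEN (5+4=9). Cumulative: 169
Frame 10: STRIKE. Sum of all frame-10 rolls (10+9+1) = 20. Cumulative: 189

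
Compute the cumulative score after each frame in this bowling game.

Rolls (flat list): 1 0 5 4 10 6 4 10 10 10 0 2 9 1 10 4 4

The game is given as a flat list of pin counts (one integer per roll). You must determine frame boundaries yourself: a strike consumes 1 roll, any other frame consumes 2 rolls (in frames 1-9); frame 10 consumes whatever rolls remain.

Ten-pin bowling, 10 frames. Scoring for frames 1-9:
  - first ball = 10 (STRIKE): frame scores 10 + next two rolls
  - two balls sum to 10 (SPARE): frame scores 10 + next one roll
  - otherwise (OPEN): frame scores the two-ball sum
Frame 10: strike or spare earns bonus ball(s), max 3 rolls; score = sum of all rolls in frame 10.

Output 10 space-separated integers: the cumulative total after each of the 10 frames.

Answer: 1 10 30 50 80 100 112 114 134 152

Derivation:
Frame 1: OPEN (1+0=1). Cumulative: 1
Frame 2: OPEN (5+4=9). Cumulative: 10
Frame 3: STRIKE. 10 + next two rolls (6+4) = 20. Cumulative: 30
Frame 4: SPARE (6+4=10). 10 + next roll (10) = 20. Cumulative: 50
Frame 5: STRIKE. 10 + next two rolls (10+10) = 30. Cumulative: 80
Frame 6: STRIKE. 10 + next two rolls (10+0) = 20. Cumulative: 100
Frame 7: STRIKE. 10 + next two rolls (0+2) = 12. Cumulative: 112
Frame 8: OPEN (0+2=2). Cumulative: 114
Frame 9: SPARE (9+1=10). 10 + next roll (10) = 20. Cumulative: 134
Frame 10: STRIKE. Sum of all frame-10 rolls (10+4+4) = 18. Cumulative: 152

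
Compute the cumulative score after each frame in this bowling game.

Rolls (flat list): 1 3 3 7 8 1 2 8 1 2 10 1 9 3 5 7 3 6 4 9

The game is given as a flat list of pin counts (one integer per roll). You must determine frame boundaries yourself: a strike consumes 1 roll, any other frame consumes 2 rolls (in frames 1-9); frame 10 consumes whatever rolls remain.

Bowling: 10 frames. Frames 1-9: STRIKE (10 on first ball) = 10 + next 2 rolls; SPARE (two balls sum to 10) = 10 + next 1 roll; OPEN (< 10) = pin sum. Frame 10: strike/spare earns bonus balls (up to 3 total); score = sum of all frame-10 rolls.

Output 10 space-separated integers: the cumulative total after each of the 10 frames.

Frame 1: OPEN (1+3=4). Cumulative: 4
Frame 2: SPARE (3+7=10). 10 + next roll (8) = 18. Cumulative: 22
Frame 3: OPEN (8+1=9). Cumulative: 31
Frame 4: SPARE (2+8=10). 10 + next roll (1) = 11. Cumulative: 42
Frame 5: OPEN (1+2=3). Cumulative: 45
Frame 6: STRIKE. 10 + next two rolls (1+9) = 20. Cumulative: 65
Frame 7: SPARE (1+9=10). 10 + next roll (3) = 13. Cumulative: 78
Frame 8: OPEN (3+5=8). Cumulative: 86
Frame 9: SPARE (7+3=10). 10 + next roll (6) = 16. Cumulative: 102
Frame 10: SPARE. Sum of all frame-10 rolls (6+4+9) = 19. Cumulative: 121

Answer: 4 22 31 42 45 65 78 86 102 121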